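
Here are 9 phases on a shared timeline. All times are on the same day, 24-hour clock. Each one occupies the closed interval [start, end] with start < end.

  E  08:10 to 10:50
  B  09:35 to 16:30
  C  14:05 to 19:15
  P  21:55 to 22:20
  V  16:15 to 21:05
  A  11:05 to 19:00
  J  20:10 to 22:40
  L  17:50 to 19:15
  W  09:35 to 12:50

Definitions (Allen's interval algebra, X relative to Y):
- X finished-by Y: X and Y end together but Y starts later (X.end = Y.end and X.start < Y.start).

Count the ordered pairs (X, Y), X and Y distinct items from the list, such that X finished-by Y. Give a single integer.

1

Checking all 72 ordered pairs for relation 'finished-by'; matching pairs in alphabetical order:
(C, L): C finished-by L ✓
Count: 1.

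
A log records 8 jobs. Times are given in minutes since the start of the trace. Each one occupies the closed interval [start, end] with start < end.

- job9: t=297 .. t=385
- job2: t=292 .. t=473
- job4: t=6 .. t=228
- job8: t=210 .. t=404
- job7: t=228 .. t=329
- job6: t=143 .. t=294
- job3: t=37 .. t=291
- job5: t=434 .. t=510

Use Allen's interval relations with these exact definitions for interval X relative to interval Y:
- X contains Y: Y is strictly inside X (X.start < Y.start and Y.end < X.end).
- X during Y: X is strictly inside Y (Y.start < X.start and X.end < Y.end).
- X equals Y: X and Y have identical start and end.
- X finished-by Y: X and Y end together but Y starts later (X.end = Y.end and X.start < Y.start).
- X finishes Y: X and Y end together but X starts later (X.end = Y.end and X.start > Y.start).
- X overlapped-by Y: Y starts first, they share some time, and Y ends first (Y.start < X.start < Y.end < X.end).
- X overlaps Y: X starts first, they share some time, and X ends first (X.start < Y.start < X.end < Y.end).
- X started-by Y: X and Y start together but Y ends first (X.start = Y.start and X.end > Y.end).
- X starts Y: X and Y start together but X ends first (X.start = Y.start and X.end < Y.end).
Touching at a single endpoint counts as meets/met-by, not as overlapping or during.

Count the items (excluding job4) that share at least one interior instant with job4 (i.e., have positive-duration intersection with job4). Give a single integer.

3

Target job4 = [t=6, t=228].
job2 [t=292, t=473] → after → no.
job3 [t=37, t=291] → overlapped-by → counts.
job5 [t=434, t=510] → after → no.
job6 [t=143, t=294] → overlapped-by → counts.
job7 [t=228, t=329] → met-by → no.
job8 [t=210, t=404] → overlapped-by → counts.
job9 [t=297, t=385] → after → no.
Total: 3.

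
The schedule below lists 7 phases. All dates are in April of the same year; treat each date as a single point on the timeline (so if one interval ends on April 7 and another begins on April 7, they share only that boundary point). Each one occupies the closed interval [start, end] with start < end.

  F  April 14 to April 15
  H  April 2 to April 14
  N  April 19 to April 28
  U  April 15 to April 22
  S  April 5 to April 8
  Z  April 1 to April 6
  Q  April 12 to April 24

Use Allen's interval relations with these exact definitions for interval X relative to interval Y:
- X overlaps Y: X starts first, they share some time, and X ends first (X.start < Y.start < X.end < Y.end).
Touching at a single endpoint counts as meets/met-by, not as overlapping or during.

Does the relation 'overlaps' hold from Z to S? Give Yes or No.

Z = [April 1, April 6], S = [April 5, April 8].
Actual relation of Z to S: overlaps.
Asked whether 'overlaps' holds → Yes.

Yes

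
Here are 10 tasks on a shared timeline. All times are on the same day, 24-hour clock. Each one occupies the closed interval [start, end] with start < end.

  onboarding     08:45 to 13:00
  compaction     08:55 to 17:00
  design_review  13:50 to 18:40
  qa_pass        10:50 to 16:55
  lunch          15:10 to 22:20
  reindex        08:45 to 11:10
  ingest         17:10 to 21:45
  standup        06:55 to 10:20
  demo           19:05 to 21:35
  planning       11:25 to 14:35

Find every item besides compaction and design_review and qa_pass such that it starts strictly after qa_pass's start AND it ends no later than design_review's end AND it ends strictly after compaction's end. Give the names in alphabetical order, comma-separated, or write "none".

Conditions: its start is strictly after qa_pass's start (X.start > 10:50) AND its end is no later than design_review's end (X.end <= 18:40) AND its end is strictly after compaction's end (X.end > 17:00).
demo: start 19:05 > 10:50? ✓; end 21:35 <= 18:40? ✗; end 21:35 > 17:00? ✓ → no.
ingest: start 17:10 > 10:50? ✓; end 21:45 <= 18:40? ✗; end 21:45 > 17:00? ✓ → no.
lunch: start 15:10 > 10:50? ✓; end 22:20 <= 18:40? ✗; end 22:20 > 17:00? ✓ → no.
onboarding: start 08:45 > 10:50? ✗; end 13:00 <= 18:40? ✓; end 13:00 > 17:00? ✗ → no.
planning: start 11:25 > 10:50? ✓; end 14:35 <= 18:40? ✓; end 14:35 > 17:00? ✗ → no.
reindex: start 08:45 > 10:50? ✗; end 11:10 <= 18:40? ✓; end 11:10 > 17:00? ✗ → no.
standup: start 06:55 > 10:50? ✗; end 10:20 <= 18:40? ✓; end 10:20 > 17:00? ✗ → no.
Result: none.

none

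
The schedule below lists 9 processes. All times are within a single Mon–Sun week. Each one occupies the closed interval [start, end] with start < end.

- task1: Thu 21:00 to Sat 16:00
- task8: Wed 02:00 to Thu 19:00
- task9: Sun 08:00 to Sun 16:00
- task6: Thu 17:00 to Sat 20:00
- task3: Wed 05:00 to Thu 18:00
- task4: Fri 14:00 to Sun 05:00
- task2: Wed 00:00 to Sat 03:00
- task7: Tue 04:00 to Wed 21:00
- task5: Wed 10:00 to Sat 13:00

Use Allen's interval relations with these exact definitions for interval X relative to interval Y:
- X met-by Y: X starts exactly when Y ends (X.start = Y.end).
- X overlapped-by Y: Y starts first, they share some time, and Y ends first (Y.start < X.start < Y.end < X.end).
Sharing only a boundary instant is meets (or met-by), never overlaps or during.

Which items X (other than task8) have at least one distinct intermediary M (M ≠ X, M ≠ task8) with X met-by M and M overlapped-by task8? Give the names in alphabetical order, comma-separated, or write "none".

none

Target task8 = [Wed 02:00, Thu 19:00].
Intermediaries M with M overlapped-by task8: task5, task6.
Via task5 — items with X met-by task5: none.
Via task6 — items with X met-by task6: none.
Union: none.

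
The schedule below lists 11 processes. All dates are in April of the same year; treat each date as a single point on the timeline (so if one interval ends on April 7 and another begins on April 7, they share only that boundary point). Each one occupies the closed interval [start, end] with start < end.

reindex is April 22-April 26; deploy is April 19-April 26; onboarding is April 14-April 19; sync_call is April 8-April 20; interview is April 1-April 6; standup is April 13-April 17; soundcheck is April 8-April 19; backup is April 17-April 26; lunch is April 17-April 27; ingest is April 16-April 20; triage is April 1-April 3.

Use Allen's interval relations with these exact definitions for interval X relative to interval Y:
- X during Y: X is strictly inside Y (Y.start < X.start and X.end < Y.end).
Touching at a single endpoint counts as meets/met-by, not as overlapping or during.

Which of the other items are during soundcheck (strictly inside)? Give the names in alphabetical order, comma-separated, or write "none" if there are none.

Target soundcheck = [April 8, April 19].
backup [April 17, April 26] → overlapped-by → no.
deploy [April 19, April 26] → met-by → no.
ingest [April 16, April 20] → overlapped-by → no.
interview [April 1, April 6] → before → no.
lunch [April 17, April 27] → overlapped-by → no.
onboarding [April 14, April 19] → finishes → no.
reindex [April 22, April 26] → after → no.
standup [April 13, April 17] → during → yes.
sync_call [April 8, April 20] → started-by → no.
triage [April 1, April 3] → before → no.
Result: standup.

standup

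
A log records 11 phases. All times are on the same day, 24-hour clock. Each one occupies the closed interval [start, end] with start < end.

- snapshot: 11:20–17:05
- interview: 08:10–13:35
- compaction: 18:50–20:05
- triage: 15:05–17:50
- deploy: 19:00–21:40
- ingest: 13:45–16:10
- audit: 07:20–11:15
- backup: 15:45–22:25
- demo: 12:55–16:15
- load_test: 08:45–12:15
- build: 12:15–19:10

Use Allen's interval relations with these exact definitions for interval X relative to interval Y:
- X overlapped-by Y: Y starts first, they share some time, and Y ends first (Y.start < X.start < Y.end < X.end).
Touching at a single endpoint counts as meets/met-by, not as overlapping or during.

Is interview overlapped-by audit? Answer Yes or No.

Yes

interview = [08:10, 13:35], audit = [07:20, 11:15].
Actual relation of interview to audit: overlapped-by.
Asked whether 'overlapped-by' holds → Yes.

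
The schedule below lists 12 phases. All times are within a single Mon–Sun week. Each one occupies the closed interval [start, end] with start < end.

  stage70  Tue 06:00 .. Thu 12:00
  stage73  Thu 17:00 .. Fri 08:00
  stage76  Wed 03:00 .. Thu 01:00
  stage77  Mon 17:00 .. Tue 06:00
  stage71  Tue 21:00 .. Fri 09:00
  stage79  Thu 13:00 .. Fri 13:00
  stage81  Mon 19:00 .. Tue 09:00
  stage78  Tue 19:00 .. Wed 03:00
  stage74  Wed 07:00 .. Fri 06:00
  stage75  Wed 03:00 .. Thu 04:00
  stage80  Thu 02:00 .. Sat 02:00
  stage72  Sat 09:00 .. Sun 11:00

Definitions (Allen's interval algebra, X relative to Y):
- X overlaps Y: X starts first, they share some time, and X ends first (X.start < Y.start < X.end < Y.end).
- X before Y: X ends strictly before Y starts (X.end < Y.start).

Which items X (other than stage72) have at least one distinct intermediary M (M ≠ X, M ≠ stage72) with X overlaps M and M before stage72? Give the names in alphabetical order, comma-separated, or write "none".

Target stage72 = [Sat 09:00, Sun 11:00].
Intermediaries M with M before stage72: stage70, stage71, stage73, stage74, stage75, stage76, stage77, stage78, stage79, stage80, stage81.
Via stage70 — items with X overlaps stage70: stage81.
Via stage71 — items with X overlaps stage71: stage70, stage78.
Via stage73 — items with X overlaps stage73: stage74.
Via stage74 — items with X overlaps stage74: stage70, stage75, stage76.
Via stage75 — items with X overlaps stage75: none.
Via stage76 — items with X overlaps stage76: none.
Via stage77 — items with X overlaps stage77: none.
Via stage78 — items with X overlaps stage78: none.
Via stage79 — items with X overlaps stage79: stage71, stage74.
Via stage80 — items with X overlaps stage80: stage70, stage71, stage74, stage75.
Via stage81 — items with X overlaps stage81: stage77.
Union: stage70, stage71, stage74, stage75, stage76, stage77, stage78, stage81.

stage70, stage71, stage74, stage75, stage76, stage77, stage78, stage81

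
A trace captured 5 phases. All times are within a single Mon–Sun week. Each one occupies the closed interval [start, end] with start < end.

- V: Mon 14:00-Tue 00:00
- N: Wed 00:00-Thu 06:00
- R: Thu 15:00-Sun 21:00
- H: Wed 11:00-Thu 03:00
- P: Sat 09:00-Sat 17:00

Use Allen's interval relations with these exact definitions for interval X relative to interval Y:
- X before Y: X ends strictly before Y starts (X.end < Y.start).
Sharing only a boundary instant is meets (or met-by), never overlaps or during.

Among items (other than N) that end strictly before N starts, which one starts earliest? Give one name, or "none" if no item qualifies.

V

Target N = [Wed 00:00, Thu 06:00].
H [Wed 11:00, Thu 03:00] → during → excluded.
P [Sat 09:00, Sat 17:00] → after → excluded.
R [Thu 15:00, Sun 21:00] → after → excluded.
V [Mon 14:00, Tue 00:00] → before → candidate.
Among candidates, earliest start is Mon 14:00 → V.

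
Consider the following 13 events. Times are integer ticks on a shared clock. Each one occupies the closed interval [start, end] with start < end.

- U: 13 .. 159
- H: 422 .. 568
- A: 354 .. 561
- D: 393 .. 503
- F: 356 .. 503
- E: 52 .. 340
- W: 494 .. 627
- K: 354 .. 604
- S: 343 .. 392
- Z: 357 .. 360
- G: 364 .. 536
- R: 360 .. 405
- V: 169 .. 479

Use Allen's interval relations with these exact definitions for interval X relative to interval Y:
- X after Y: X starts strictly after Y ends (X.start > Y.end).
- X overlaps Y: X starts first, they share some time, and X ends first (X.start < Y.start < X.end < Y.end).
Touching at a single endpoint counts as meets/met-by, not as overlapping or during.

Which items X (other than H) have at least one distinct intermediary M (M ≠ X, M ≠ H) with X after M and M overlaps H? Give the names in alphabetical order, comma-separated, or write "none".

Target H = [422, 568].
Intermediaries M with M overlaps H: A, D, F, G, V.
Via A — items with X after A: none.
Via D — items with X after D: none.
Via F — items with X after F: none.
Via G — items with X after G: none.
Via V — items with X after V: W.
Union: W.

W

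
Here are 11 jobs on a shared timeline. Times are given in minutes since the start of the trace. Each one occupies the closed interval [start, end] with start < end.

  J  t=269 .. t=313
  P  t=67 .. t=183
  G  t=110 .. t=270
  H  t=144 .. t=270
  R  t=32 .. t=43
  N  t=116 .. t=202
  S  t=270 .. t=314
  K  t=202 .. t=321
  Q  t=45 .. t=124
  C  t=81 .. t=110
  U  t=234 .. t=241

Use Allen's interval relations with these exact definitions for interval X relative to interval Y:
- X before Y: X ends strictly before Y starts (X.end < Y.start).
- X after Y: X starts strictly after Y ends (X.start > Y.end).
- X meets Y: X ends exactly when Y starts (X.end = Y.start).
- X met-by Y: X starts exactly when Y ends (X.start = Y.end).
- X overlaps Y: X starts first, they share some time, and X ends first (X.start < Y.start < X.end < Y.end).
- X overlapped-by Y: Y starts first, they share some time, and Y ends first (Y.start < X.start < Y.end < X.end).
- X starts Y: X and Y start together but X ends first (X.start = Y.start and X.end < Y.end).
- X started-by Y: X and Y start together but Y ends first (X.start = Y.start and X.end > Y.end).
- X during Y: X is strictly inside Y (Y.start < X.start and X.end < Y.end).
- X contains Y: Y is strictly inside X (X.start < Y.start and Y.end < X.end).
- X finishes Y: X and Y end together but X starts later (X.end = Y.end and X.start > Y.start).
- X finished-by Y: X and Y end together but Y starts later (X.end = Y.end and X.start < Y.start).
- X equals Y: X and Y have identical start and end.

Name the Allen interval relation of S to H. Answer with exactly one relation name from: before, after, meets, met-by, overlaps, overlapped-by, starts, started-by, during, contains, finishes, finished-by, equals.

met-by

S = [t=270, t=314]; H = [t=144, t=270].
Compare endpoints: S.start > H.start, S.start = H.end, S.end > H.start, S.end > H.end.
That pattern is 'met-by'.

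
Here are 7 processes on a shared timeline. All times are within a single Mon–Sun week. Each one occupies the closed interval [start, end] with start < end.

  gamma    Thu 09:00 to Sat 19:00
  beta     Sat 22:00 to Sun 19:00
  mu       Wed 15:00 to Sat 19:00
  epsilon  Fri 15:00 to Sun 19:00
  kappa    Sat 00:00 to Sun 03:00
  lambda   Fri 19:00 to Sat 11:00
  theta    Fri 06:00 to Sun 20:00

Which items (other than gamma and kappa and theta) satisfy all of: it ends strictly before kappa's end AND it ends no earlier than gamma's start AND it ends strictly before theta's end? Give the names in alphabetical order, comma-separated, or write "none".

Conditions: its end is strictly before kappa's end (X.end < Sun 03:00) AND its end is no earlier than gamma's start (X.end >= Thu 09:00) AND its end is strictly before theta's end (X.end < Sun 20:00).
beta: end Sun 19:00 < Sun 03:00? ✗; end Sun 19:00 >= Thu 09:00? ✓; end Sun 19:00 < Sun 20:00? ✓ → no.
epsilon: end Sun 19:00 < Sun 03:00? ✗; end Sun 19:00 >= Thu 09:00? ✓; end Sun 19:00 < Sun 20:00? ✓ → no.
lambda: end Sat 11:00 < Sun 03:00? ✓; end Sat 11:00 >= Thu 09:00? ✓; end Sat 11:00 < Sun 20:00? ✓ → yes.
mu: end Sat 19:00 < Sun 03:00? ✓; end Sat 19:00 >= Thu 09:00? ✓; end Sat 19:00 < Sun 20:00? ✓ → yes.
Result: lambda, mu.

lambda, mu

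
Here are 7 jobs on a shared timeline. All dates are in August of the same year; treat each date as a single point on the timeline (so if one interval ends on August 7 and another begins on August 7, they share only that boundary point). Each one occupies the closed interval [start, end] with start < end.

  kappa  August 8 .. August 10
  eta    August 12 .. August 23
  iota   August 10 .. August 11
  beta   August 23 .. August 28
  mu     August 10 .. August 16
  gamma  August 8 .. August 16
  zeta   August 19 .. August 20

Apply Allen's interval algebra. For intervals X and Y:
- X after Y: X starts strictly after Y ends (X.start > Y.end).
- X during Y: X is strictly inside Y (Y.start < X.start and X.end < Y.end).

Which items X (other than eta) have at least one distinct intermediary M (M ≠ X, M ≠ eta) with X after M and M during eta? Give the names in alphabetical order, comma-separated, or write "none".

beta

Target eta = [August 12, August 23].
Intermediaries M with M during eta: zeta.
Via zeta — items with X after zeta: beta.
Union: beta.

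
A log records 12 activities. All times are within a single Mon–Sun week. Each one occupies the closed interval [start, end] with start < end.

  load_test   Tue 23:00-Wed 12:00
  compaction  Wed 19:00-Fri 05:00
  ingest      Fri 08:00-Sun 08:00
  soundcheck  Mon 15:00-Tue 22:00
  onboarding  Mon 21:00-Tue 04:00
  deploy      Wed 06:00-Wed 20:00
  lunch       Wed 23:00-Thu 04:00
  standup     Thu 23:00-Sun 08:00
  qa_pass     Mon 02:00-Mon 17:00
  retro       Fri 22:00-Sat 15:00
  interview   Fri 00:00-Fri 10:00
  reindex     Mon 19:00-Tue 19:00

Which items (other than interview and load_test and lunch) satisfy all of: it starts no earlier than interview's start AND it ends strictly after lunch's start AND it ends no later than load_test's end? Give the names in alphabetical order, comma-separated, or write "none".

none

Conditions: its start is no earlier than interview's start (X.start >= Fri 00:00) AND its end is strictly after lunch's start (X.end > Wed 23:00) AND its end is no later than load_test's end (X.end <= Wed 12:00).
compaction: start Wed 19:00 >= Fri 00:00? ✗; end Fri 05:00 > Wed 23:00? ✓; end Fri 05:00 <= Wed 12:00? ✗ → no.
deploy: start Wed 06:00 >= Fri 00:00? ✗; end Wed 20:00 > Wed 23:00? ✗; end Wed 20:00 <= Wed 12:00? ✗ → no.
ingest: start Fri 08:00 >= Fri 00:00? ✓; end Sun 08:00 > Wed 23:00? ✓; end Sun 08:00 <= Wed 12:00? ✗ → no.
onboarding: start Mon 21:00 >= Fri 00:00? ✗; end Tue 04:00 > Wed 23:00? ✗; end Tue 04:00 <= Wed 12:00? ✓ → no.
qa_pass: start Mon 02:00 >= Fri 00:00? ✗; end Mon 17:00 > Wed 23:00? ✗; end Mon 17:00 <= Wed 12:00? ✓ → no.
reindex: start Mon 19:00 >= Fri 00:00? ✗; end Tue 19:00 > Wed 23:00? ✗; end Tue 19:00 <= Wed 12:00? ✓ → no.
retro: start Fri 22:00 >= Fri 00:00? ✓; end Sat 15:00 > Wed 23:00? ✓; end Sat 15:00 <= Wed 12:00? ✗ → no.
soundcheck: start Mon 15:00 >= Fri 00:00? ✗; end Tue 22:00 > Wed 23:00? ✗; end Tue 22:00 <= Wed 12:00? ✓ → no.
standup: start Thu 23:00 >= Fri 00:00? ✗; end Sun 08:00 > Wed 23:00? ✓; end Sun 08:00 <= Wed 12:00? ✗ → no.
Result: none.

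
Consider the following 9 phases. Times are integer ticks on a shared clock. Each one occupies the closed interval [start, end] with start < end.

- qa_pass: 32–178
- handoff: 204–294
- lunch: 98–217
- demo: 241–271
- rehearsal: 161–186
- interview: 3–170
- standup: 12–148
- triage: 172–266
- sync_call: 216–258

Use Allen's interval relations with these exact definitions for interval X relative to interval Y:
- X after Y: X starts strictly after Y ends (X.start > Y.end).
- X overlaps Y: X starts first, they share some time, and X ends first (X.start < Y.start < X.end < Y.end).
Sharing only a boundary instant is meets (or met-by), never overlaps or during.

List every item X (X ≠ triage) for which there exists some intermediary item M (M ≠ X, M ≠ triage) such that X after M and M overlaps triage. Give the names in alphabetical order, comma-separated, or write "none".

demo, handoff, sync_call

Target triage = [172, 266].
Intermediaries M with M overlaps triage: lunch, qa_pass, rehearsal.
Via lunch — items with X after lunch: demo.
Via qa_pass — items with X after qa_pass: demo, handoff, sync_call.
Via rehearsal — items with X after rehearsal: demo, handoff, sync_call.
Union: demo, handoff, sync_call.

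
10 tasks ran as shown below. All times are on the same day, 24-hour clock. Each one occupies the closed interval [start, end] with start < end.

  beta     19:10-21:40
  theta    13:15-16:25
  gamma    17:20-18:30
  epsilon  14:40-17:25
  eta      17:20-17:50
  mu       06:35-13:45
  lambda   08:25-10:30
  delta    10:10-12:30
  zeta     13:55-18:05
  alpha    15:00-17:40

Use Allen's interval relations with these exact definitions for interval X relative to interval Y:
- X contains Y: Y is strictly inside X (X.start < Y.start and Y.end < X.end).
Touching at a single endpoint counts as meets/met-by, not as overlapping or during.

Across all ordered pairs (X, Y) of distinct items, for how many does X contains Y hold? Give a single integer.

Checking all 90 ordered pairs for relation 'contains'; matching pairs in alphabetical order:
(mu, delta): mu contains delta ✓
(mu, lambda): mu contains lambda ✓
(zeta, alpha): zeta contains alpha ✓
(zeta, epsilon): zeta contains epsilon ✓
(zeta, eta): zeta contains eta ✓
Count: 5.

5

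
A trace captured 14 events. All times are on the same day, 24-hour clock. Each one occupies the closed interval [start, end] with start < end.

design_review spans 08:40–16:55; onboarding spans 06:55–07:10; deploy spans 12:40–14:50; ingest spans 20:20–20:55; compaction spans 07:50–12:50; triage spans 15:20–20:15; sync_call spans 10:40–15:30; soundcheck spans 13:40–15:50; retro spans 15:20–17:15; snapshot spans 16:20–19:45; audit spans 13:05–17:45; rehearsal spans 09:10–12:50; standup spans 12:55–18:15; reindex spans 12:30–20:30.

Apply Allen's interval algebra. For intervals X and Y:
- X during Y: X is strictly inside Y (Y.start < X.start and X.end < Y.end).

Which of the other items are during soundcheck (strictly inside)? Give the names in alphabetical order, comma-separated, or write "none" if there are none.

Target soundcheck = [13:40, 15:50].
audit [13:05, 17:45] → contains → no.
compaction [07:50, 12:50] → before → no.
deploy [12:40, 14:50] → overlaps → no.
design_review [08:40, 16:55] → contains → no.
ingest [20:20, 20:55] → after → no.
onboarding [06:55, 07:10] → before → no.
rehearsal [09:10, 12:50] → before → no.
reindex [12:30, 20:30] → contains → no.
retro [15:20, 17:15] → overlapped-by → no.
snapshot [16:20, 19:45] → after → no.
standup [12:55, 18:15] → contains → no.
sync_call [10:40, 15:30] → overlaps → no.
triage [15:20, 20:15] → overlapped-by → no.
Result: none.

none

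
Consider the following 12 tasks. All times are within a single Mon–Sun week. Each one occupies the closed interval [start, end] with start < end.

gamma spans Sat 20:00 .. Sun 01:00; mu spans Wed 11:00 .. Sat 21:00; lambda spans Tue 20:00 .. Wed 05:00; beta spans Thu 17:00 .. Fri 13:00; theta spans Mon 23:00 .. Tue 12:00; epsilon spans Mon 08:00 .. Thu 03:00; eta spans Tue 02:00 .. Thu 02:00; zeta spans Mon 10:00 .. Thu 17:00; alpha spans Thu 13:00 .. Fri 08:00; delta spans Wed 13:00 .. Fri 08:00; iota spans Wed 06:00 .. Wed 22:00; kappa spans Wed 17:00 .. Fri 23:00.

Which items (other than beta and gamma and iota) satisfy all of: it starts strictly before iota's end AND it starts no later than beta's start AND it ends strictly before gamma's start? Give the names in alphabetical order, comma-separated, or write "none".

delta, epsilon, eta, kappa, lambda, theta, zeta

Conditions: its start is strictly before iota's end (X.start < Wed 22:00) AND its start is no later than beta's start (X.start <= Thu 17:00) AND its end is strictly before gamma's start (X.end < Sat 20:00).
alpha: start Thu 13:00 < Wed 22:00? ✗; start Thu 13:00 <= Thu 17:00? ✓; end Fri 08:00 < Sat 20:00? ✓ → no.
delta: start Wed 13:00 < Wed 22:00? ✓; start Wed 13:00 <= Thu 17:00? ✓; end Fri 08:00 < Sat 20:00? ✓ → yes.
epsilon: start Mon 08:00 < Wed 22:00? ✓; start Mon 08:00 <= Thu 17:00? ✓; end Thu 03:00 < Sat 20:00? ✓ → yes.
eta: start Tue 02:00 < Wed 22:00? ✓; start Tue 02:00 <= Thu 17:00? ✓; end Thu 02:00 < Sat 20:00? ✓ → yes.
kappa: start Wed 17:00 < Wed 22:00? ✓; start Wed 17:00 <= Thu 17:00? ✓; end Fri 23:00 < Sat 20:00? ✓ → yes.
lambda: start Tue 20:00 < Wed 22:00? ✓; start Tue 20:00 <= Thu 17:00? ✓; end Wed 05:00 < Sat 20:00? ✓ → yes.
mu: start Wed 11:00 < Wed 22:00? ✓; start Wed 11:00 <= Thu 17:00? ✓; end Sat 21:00 < Sat 20:00? ✗ → no.
theta: start Mon 23:00 < Wed 22:00? ✓; start Mon 23:00 <= Thu 17:00? ✓; end Tue 12:00 < Sat 20:00? ✓ → yes.
zeta: start Mon 10:00 < Wed 22:00? ✓; start Mon 10:00 <= Thu 17:00? ✓; end Thu 17:00 < Sat 20:00? ✓ → yes.
Result: delta, epsilon, eta, kappa, lambda, theta, zeta.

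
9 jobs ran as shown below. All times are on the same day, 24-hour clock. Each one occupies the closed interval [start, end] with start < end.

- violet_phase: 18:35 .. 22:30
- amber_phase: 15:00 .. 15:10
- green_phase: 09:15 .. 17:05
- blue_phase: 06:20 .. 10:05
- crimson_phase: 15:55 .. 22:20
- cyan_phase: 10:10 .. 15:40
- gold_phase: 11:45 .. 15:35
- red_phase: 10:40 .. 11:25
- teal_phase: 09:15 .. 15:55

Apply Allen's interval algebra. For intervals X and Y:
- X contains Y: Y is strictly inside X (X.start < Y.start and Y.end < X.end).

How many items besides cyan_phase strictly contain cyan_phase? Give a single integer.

2

Target cyan_phase = [10:10, 15:40].
amber_phase [15:00, 15:10] → during → no.
blue_phase [06:20, 10:05] → before → no.
crimson_phase [15:55, 22:20] → after → no.
gold_phase [11:45, 15:35] → during → no.
green_phase [09:15, 17:05] → contains → counts.
red_phase [10:40, 11:25] → during → no.
teal_phase [09:15, 15:55] → contains → counts.
violet_phase [18:35, 22:30] → after → no.
Total: 2.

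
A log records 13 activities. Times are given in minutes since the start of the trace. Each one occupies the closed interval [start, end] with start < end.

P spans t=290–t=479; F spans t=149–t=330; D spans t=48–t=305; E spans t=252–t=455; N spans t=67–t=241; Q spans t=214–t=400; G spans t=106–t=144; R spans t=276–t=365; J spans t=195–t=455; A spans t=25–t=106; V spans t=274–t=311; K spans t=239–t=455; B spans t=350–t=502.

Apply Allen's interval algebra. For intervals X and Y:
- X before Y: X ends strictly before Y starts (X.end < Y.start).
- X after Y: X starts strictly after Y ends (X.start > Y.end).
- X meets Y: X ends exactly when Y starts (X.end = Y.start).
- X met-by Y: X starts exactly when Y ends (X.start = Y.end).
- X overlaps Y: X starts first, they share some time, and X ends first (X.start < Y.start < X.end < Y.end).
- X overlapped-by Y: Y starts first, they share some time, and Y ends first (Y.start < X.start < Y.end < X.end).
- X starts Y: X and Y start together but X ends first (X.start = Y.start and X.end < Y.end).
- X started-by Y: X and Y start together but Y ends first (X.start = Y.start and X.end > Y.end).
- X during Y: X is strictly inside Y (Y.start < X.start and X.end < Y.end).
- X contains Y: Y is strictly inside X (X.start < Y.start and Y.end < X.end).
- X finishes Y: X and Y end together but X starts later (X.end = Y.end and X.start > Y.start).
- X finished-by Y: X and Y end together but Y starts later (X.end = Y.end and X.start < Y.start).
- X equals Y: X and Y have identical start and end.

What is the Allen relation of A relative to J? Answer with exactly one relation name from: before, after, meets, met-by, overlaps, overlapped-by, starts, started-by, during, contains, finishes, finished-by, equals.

A = [t=25, t=106]; J = [t=195, t=455].
Compare endpoints: A.start < J.start, A.start < J.end, A.end < J.start, A.end < J.end.
That pattern is 'before'.

before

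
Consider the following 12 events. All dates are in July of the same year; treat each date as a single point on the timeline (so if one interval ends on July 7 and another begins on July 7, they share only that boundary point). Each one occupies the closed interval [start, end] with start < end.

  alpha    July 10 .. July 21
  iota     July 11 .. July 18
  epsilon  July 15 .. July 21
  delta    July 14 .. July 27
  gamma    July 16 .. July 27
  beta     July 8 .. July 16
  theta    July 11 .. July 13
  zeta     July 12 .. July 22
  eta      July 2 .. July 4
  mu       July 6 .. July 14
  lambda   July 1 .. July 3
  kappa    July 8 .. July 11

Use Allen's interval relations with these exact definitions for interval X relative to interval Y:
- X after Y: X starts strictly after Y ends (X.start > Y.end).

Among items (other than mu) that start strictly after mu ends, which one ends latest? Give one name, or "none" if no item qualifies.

gamma

Target mu = [July 6, July 14].
alpha [July 10, July 21] → overlapped-by → excluded.
beta [July 8, July 16] → overlapped-by → excluded.
delta [July 14, July 27] → met-by → excluded.
epsilon [July 15, July 21] → after → candidate.
eta [July 2, July 4] → before → excluded.
gamma [July 16, July 27] → after → candidate.
iota [July 11, July 18] → overlapped-by → excluded.
kappa [July 8, July 11] → during → excluded.
lambda [July 1, July 3] → before → excluded.
theta [July 11, July 13] → during → excluded.
zeta [July 12, July 22] → overlapped-by → excluded.
Among candidates, latest end is July 27 → gamma.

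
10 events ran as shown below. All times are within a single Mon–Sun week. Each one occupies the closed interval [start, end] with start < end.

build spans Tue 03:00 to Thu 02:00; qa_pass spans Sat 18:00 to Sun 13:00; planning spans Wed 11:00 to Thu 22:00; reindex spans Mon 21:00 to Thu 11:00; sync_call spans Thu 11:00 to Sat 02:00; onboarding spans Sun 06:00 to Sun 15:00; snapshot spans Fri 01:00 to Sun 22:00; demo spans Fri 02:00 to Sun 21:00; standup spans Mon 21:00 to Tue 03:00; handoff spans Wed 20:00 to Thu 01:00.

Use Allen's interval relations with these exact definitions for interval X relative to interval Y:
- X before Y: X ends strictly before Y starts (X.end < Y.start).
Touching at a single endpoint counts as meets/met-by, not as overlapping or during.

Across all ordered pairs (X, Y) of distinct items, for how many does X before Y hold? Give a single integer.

Checking all 90 ordered pairs for relation 'before'; matching pairs in alphabetical order:
(build, demo): build before demo ✓
(build, onboarding): build before onboarding ✓
(build, qa_pass): build before qa_pass ✓
(build, snapshot): build before snapshot ✓
(build, sync_call): build before sync_call ✓
(handoff, demo): handoff before demo ✓
(handoff, onboarding): handoff before onboarding ✓
(handoff, qa_pass): handoff before qa_pass ✓
(handoff, snapshot): handoff before snapshot ✓
(handoff, sync_call): handoff before sync_call ✓
(planning, demo): planning before demo ✓
(planning, onboarding): planning before onboarding ✓
(planning, qa_pass): planning before qa_pass ✓
(planning, snapshot): planning before snapshot ✓
(reindex, demo): reindex before demo ✓
(reindex, onboarding): reindex before onboarding ✓
(reindex, qa_pass): reindex before qa_pass ✓
(reindex, snapshot): reindex before snapshot ✓
(standup, demo): standup before demo ✓
(standup, handoff): standup before handoff ✓
(standup, onboarding): standup before onboarding ✓
(standup, planning): standup before planning ✓
(standup, qa_pass): standup before qa_pass ✓
(standup, snapshot): standup before snapshot ✓
... plus 3 further pairs not listed.
Count: 27.

27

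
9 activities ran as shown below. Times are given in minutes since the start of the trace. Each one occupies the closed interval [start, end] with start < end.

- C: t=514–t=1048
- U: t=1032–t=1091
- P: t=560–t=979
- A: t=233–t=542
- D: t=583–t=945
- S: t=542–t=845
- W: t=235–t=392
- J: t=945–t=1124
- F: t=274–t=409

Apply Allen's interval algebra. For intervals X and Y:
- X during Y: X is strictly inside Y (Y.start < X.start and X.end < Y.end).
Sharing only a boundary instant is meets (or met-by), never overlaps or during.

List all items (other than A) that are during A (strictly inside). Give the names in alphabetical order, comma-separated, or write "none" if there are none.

Target A = [t=233, t=542].
C [t=514, t=1048] → overlapped-by → no.
D [t=583, t=945] → after → no.
F [t=274, t=409] → during → yes.
J [t=945, t=1124] → after → no.
P [t=560, t=979] → after → no.
S [t=542, t=845] → met-by → no.
U [t=1032, t=1091] → after → no.
W [t=235, t=392] → during → yes.
Result: F, W.

F, W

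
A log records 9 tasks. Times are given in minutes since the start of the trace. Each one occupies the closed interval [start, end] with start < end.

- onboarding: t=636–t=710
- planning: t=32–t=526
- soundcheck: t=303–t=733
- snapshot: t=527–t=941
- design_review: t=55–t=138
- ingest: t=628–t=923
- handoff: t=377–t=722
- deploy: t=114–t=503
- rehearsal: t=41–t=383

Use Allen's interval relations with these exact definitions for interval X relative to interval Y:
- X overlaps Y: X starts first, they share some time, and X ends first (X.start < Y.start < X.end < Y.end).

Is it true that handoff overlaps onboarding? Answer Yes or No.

No

handoff = [t=377, t=722], onboarding = [t=636, t=710].
Actual relation of handoff to onboarding: contains.
Asked whether 'overlaps' holds → No.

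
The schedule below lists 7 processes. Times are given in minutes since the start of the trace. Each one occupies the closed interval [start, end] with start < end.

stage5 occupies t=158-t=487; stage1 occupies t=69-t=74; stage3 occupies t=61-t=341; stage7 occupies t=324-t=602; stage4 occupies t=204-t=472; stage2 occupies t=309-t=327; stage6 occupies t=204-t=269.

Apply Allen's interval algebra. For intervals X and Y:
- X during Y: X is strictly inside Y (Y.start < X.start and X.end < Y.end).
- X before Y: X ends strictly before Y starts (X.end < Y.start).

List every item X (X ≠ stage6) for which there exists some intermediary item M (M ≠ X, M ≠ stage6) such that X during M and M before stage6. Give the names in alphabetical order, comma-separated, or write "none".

Target stage6 = [t=204, t=269].
Intermediaries M with M before stage6: stage1.
Via stage1 — items with X during stage1: none.
Union: none.

none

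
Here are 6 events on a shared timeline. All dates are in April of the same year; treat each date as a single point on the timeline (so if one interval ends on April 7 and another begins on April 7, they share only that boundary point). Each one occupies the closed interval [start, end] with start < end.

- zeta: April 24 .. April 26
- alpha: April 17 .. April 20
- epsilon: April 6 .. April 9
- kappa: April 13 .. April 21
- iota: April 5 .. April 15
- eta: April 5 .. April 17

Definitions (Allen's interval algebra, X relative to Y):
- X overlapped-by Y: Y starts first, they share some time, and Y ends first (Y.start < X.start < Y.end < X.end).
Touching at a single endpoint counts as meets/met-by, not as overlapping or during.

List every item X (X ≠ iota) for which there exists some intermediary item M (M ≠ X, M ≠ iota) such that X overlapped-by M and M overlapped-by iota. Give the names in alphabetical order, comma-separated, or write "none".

Target iota = [April 5, April 15].
Intermediaries M with M overlapped-by iota: kappa.
Via kappa — items with X overlapped-by kappa: none.
Union: none.

none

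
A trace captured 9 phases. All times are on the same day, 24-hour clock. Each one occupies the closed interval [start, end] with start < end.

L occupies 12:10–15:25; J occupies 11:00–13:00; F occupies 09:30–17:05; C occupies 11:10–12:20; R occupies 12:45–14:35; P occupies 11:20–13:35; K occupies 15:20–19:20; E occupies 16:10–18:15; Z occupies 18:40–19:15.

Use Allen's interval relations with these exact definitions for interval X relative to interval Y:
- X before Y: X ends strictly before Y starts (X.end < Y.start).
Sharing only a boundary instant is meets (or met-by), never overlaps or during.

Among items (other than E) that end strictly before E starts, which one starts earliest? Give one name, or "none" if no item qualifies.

Target E = [16:10, 18:15].
C [11:10, 12:20] → before → candidate.
F [09:30, 17:05] → overlaps → excluded.
J [11:00, 13:00] → before → candidate.
K [15:20, 19:20] → contains → excluded.
L [12:10, 15:25] → before → candidate.
P [11:20, 13:35] → before → candidate.
R [12:45, 14:35] → before → candidate.
Z [18:40, 19:15] → after → excluded.
Among candidates, earliest start is 11:00 → J.

J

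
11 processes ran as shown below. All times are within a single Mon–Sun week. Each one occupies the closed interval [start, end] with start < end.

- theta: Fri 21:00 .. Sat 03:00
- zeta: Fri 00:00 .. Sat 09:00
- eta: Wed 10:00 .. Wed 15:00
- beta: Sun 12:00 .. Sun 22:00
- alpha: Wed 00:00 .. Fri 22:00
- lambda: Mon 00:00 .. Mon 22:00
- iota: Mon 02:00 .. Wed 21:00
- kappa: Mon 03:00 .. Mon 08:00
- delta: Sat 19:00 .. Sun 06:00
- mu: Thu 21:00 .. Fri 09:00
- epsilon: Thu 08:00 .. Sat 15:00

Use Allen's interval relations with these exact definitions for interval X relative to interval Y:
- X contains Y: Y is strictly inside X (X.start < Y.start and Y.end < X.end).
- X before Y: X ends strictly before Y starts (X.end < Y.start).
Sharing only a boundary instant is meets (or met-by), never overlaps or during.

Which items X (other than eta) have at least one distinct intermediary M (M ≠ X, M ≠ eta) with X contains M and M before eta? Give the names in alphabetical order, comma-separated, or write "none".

Target eta = [Wed 10:00, Wed 15:00].
Intermediaries M with M before eta: kappa, lambda.
Via kappa — items with X contains kappa: iota, lambda.
Via lambda — items with X contains lambda: none.
Union: iota, lambda.

iota, lambda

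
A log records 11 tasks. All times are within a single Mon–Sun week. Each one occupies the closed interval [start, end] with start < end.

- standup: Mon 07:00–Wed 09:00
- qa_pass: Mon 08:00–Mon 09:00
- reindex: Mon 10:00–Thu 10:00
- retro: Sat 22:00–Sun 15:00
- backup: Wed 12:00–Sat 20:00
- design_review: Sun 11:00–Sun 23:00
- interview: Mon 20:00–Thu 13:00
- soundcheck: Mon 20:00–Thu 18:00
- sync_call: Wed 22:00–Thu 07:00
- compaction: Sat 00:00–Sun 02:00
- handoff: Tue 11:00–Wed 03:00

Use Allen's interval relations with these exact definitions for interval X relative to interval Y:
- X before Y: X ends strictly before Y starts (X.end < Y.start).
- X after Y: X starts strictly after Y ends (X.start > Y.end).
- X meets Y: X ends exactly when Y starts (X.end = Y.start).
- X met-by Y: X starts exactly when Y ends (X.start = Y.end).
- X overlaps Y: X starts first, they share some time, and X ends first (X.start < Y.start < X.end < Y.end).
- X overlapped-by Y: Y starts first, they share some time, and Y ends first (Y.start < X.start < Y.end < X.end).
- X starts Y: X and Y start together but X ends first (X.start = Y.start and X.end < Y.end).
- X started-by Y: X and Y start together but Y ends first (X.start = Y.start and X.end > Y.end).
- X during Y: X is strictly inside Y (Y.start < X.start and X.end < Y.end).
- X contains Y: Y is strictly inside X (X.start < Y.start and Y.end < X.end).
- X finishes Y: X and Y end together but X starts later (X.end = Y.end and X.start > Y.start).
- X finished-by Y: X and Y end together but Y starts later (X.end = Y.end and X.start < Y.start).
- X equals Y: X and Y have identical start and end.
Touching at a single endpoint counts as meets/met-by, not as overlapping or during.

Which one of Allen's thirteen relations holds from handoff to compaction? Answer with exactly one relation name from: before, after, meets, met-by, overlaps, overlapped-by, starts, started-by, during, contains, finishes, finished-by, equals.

before

handoff = [Tue 11:00, Wed 03:00]; compaction = [Sat 00:00, Sun 02:00].
Compare endpoints: handoff.start < compaction.start, handoff.start < compaction.end, handoff.end < compaction.start, handoff.end < compaction.end.
That pattern is 'before'.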